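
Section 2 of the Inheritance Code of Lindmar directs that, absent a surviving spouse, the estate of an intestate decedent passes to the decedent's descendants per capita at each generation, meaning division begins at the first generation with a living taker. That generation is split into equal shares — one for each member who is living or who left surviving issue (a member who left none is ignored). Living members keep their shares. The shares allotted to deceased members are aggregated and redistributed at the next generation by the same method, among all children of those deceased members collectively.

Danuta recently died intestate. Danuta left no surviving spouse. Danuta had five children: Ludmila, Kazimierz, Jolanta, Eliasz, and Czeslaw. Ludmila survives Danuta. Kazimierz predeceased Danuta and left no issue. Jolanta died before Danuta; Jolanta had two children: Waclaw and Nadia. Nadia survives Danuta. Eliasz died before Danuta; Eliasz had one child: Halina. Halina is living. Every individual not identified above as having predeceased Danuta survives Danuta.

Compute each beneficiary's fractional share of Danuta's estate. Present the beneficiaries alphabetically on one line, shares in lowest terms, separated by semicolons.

There is no surviving spouse, so the entire estate passes to Danuta's descendants per capita at each generation.
At generation 1 (Ludmila, Jolanta, Eliasz, Czeslaw) there are 4 shares of (1)/4 = 1/4 each.
Living: Ludmila and Czeslaw — each takes 1/4.
Deceased: Jolanta and Eliasz. Their combined 1/2 is pooled and carried to generation 2.
At generation 2 (Waclaw, Nadia, Halina) there are 3 shares of (1/2)/3 = 1/6 each.
Living: Waclaw, Nadia, and Halina — each takes 1/6.

Czeslaw 1/4; Halina 1/6; Ludmila 1/4; Nadia 1/6; Waclaw 1/6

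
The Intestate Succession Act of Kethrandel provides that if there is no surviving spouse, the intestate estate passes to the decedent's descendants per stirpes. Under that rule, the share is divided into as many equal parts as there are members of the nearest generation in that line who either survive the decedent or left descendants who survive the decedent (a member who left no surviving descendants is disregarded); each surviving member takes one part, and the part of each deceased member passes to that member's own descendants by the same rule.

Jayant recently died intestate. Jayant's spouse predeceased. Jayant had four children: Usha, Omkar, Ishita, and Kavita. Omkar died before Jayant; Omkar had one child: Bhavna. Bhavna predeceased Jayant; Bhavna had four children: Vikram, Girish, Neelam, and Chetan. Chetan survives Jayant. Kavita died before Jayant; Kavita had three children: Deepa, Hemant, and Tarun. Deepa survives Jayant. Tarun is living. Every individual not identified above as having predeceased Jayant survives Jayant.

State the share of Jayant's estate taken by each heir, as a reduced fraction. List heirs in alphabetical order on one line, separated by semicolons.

Chetan 1/16; Deepa 1/12; Girish 1/16; Hemant 1/12; Ishita 1/4; Neelam 1/16; Tarun 1/12; Usha 1/4; Vikram 1/16

There is no surviving spouse, so the entire estate passes to Jayant's descendants per stirpes.
The estate is divided into 4 equal shares of 1/4 among Usha, Omkar, Ishita, Kavita.
Usha is living and takes 1/4.
Omkar predeceased; the 1/4 allotted to Omkar's branch passes to Omkar's issue by representation.
Bhavna's line is the sole branch at this level, so the full 1/4 passes to Bhavna's issue by representation.
The 1/4 is divided into 4 equal shares of 1/16 among Vikram, Girish, Neelam, Chetan.
Vikram is living and takes 1/16.
Girish is living and takes 1/16.
Neelam is living and takes 1/16.
Chetan is living and takes 1/16.
Ishita is living and takes 1/4.
Kavita predeceased; the 1/4 allotted to Kavita's branch passes to Kavita's issue by representation.
The 1/4 is divided into 3 equal shares of 1/12 among Deepa, Hemant, Tarun.
Deepa is living and takes 1/12.
Hemant is living and takes 1/12.
Tarun is living and takes 1/12.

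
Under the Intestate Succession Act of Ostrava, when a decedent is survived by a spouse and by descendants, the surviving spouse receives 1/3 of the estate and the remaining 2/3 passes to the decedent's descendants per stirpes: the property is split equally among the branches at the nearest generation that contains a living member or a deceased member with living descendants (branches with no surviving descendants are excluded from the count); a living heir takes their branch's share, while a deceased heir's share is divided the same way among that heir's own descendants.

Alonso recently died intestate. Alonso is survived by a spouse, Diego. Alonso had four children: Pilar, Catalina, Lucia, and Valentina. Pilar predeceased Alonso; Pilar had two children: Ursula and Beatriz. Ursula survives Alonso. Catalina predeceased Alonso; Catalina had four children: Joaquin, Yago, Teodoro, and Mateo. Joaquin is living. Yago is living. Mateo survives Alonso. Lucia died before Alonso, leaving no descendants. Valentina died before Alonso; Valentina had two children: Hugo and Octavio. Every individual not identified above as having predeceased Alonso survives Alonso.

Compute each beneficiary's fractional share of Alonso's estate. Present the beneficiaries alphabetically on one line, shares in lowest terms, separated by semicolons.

Diego, as surviving spouse, takes 1/3.
The remaining 2/3 passes to Alonso's descendants per stirpes.
Lucia left no surviving issue, so that branch lapses and is disregarded.
The 2/3 is divided into 3 equal shares of 2/9 among Pilar, Catalina, Valentina.
Pilar predeceased; the 2/9 allotted to Pilar's branch passes to Pilar's issue by representation.
The 2/9 is divided into 2 equal shares of 1/9 among Ursula, Beatriz.
Ursula is living and takes 1/9.
Beatriz is living and takes 1/9.
Catalina predeceased; the 2/9 allotted to Catalina's branch passes to Catalina's issue by representation.
The 2/9 is divided into 4 equal shares of 1/18 among Joaquin, Yago, Teodoro, Mateo.
Joaquin is living and takes 1/18.
Yago is living and takes 1/18.
Teodoro is living and takes 1/18.
Mateo is living and takes 1/18.
Valentina predeceased; the 2/9 allotted to Valentina's branch passes to Valentina's issue by representation.
The 2/9 is divided into 2 equal shares of 1/9 among Hugo, Octavio.
Hugo is living and takes 1/9.
Octavio is living and takes 1/9.

Beatriz 1/9; Diego 1/3; Hugo 1/9; Joaquin 1/18; Mateo 1/18; Octavio 1/9; Teodoro 1/18; Ursula 1/9; Yago 1/18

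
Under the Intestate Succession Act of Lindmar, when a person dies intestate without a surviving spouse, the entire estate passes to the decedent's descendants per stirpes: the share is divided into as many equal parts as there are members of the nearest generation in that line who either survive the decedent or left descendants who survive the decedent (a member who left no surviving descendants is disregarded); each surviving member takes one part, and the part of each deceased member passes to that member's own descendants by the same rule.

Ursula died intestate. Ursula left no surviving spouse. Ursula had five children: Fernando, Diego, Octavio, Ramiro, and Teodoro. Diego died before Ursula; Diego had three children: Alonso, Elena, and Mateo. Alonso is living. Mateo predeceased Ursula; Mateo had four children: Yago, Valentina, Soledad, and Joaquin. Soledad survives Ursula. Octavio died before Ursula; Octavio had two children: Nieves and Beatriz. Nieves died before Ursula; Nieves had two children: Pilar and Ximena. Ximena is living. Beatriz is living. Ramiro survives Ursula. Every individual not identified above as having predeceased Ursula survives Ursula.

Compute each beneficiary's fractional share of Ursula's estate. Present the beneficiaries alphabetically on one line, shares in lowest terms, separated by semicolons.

There is no surviving spouse, so the entire estate passes to Ursula's descendants per stirpes.
The estate is divided into 5 equal shares of 1/5 among Fernando, Diego, Octavio, Ramiro, Teodoro.
Fernando is living and takes 1/5.
Diego predeceased; the 1/5 allotted to Diego's branch passes to Diego's issue by representation.
The 1/5 is divided into 3 equal shares of 1/15 among Alonso, Elena, Mateo.
Alonso is living and takes 1/15.
Elena is living and takes 1/15.
Mateo predeceased; the 1/15 allotted to Mateo's branch passes to Mateo's issue by representation.
The 1/15 is divided into 4 equal shares of 1/60 among Yago, Valentina, Soledad, Joaquin.
Yago is living and takes 1/60.
Valentina is living and takes 1/60.
Soledad is living and takes 1/60.
Joaquin is living and takes 1/60.
Octavio predeceased; the 1/5 allotted to Octavio's branch passes to Octavio's issue by representation.
The 1/5 is divided into 2 equal shares of 1/10 among Nieves, Beatriz.
Nieves predeceased; the 1/10 allotted to Nieves's branch passes to Nieves's issue by representation.
The 1/10 is divided into 2 equal shares of 1/20 among Pilar, Ximena.
Pilar is living and takes 1/20.
Ximena is living and takes 1/20.
Beatriz is living and takes 1/10.
Ramiro is living and takes 1/5.
Teodoro is living and takes 1/5.

Alonso 1/15; Beatriz 1/10; Elena 1/15; Fernando 1/5; Joaquin 1/60; Pilar 1/20; Ramiro 1/5; Soledad 1/60; Teodoro 1/5; Valentina 1/60; Ximena 1/20; Yago 1/60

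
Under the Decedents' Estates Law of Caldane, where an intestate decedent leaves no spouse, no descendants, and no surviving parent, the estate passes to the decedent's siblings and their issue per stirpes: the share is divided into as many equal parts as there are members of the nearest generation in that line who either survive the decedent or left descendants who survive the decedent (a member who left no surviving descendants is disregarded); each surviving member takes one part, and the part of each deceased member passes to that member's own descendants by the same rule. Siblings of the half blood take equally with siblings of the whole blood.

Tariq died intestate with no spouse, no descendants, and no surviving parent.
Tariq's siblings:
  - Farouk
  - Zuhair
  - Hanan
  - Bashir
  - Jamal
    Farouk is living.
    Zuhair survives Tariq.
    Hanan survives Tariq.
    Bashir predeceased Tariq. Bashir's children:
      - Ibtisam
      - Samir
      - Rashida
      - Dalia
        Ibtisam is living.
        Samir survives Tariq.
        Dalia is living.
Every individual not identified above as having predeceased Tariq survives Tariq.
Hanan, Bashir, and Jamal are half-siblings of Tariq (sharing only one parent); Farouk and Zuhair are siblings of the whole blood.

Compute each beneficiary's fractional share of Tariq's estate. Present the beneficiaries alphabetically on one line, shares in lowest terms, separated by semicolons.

No spouse, descendants, or parent survives, so the estate passes to Tariq's siblings per stirpes.
Half-blood and whole-blood siblings take equally under the stated rule.
The estate is divided into 5 equal shares of 1/5 among Farouk, Zuhair, Hanan, Bashir, Jamal.
Farouk is living and takes 1/5.
Zuhair is living and takes 1/5.
Hanan is living and takes 1/5.
Bashir predeceased; the 1/5 allotted to Bashir's branch passes to Bashir's issue by representation.
The 1/5 is divided into 4 equal shares of 1/20 among Ibtisam, Samir, Rashida, Dalia.
Ibtisam is living and takes 1/20.
Samir is living and takes 1/20.
Rashida is living and takes 1/20.
Dalia is living and takes 1/20.
Jamal is living and takes 1/5.

Dalia 1/20; Farouk 1/5; Hanan 1/5; Ibtisam 1/20; Jamal 1/5; Rashida 1/20; Samir 1/20; Zuhair 1/5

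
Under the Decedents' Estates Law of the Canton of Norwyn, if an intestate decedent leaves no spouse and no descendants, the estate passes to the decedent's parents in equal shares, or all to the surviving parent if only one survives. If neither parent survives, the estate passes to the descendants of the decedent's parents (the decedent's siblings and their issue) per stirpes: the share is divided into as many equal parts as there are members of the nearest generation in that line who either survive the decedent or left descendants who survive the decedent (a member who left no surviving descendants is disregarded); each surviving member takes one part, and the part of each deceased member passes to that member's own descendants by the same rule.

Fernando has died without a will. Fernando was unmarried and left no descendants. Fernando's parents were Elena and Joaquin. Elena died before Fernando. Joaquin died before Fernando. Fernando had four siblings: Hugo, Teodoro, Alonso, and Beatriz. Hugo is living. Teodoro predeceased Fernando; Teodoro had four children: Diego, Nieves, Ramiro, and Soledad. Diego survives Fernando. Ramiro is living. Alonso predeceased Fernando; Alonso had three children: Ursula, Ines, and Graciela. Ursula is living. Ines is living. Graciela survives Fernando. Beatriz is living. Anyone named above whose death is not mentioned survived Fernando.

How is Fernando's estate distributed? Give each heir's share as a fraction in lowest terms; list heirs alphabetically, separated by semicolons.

Beatriz 1/4; Diego 1/16; Graciela 1/12; Hugo 1/4; Ines 1/12; Nieves 1/16; Ramiro 1/16; Soledad 1/16; Ursula 1/12

Neither parent survives and there are no descendants, so the estate passes to Fernando's siblings and their issue per stirpes.
The estate is divided into 4 equal shares of 1/4 among Hugo, Teodoro, Alonso, Beatriz.
Hugo is living and takes 1/4.
Teodoro predeceased; the 1/4 allotted to Teodoro's branch passes to Teodoro's issue by representation.
The 1/4 is divided into 4 equal shares of 1/16 among Diego, Nieves, Ramiro, Soledad.
Diego is living and takes 1/16.
Nieves is living and takes 1/16.
Ramiro is living and takes 1/16.
Soledad is living and takes 1/16.
Alonso predeceased; the 1/4 allotted to Alonso's branch passes to Alonso's issue by representation.
The 1/4 is divided into 3 equal shares of 1/12 among Ursula, Ines, Graciela.
Ursula is living and takes 1/12.
Ines is living and takes 1/12.
Graciela is living and takes 1/12.
Beatriz is living and takes 1/4.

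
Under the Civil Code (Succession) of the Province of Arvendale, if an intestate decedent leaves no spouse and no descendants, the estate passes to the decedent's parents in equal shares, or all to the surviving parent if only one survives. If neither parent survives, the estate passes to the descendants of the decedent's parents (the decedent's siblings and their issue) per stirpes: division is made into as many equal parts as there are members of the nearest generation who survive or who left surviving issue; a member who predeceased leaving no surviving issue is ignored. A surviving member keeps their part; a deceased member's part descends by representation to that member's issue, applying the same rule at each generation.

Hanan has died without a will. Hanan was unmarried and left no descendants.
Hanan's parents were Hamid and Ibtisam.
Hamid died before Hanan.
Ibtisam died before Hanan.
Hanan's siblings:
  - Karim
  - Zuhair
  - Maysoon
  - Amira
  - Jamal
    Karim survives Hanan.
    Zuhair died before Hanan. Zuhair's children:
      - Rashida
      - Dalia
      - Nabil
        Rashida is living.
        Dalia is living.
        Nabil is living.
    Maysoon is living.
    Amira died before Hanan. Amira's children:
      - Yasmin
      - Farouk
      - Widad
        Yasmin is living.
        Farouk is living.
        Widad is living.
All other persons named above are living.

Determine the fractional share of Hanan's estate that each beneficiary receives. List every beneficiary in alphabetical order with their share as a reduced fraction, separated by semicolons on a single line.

Neither parent survives and there are no descendants, so the estate passes to Hanan's siblings and their issue per stirpes.
The estate is divided into 5 equal shares of 1/5 among Karim, Zuhair, Maysoon, Amira, Jamal.
Karim is living and takes 1/5.
Zuhair predeceased; the 1/5 allotted to Zuhair's branch passes to Zuhair's issue by representation.
The 1/5 is divided into 3 equal shares of 1/15 among Rashida, Dalia, Nabil.
Rashida is living and takes 1/15.
Dalia is living and takes 1/15.
Nabil is living and takes 1/15.
Maysoon is living and takes 1/5.
Amira predeceased; the 1/5 allotted to Amira's branch passes to Amira's issue by representation.
The 1/5 is divided into 3 equal shares of 1/15 among Yasmin, Farouk, Widad.
Yasmin is living and takes 1/15.
Farouk is living and takes 1/15.
Widad is living and takes 1/15.
Jamal is living and takes 1/5.

Dalia 1/15; Farouk 1/15; Jamal 1/5; Karim 1/5; Maysoon 1/5; Nabil 1/15; Rashida 1/15; Widad 1/15; Yasmin 1/15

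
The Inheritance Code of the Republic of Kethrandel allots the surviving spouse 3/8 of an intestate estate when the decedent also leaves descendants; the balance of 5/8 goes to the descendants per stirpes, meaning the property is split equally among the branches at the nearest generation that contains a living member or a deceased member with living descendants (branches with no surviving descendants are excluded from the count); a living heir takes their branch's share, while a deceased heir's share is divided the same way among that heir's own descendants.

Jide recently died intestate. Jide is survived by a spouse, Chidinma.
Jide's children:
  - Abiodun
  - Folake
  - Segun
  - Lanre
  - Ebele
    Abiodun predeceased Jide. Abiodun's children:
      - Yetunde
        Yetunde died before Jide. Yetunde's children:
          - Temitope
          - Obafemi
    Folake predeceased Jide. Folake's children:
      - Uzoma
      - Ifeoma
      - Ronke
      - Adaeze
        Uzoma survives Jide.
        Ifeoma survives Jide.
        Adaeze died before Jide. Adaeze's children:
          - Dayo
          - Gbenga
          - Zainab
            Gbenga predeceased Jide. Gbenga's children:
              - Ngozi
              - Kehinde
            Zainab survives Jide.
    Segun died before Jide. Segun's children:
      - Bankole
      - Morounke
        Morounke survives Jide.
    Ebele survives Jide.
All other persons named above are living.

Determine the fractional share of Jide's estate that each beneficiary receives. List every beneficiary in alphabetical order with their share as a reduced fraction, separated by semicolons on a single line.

Chidinma, as surviving spouse, takes 3/8.
The remaining 5/8 passes to Jide's descendants per stirpes.
The 5/8 is divided into 5 equal shares of 1/8 among Abiodun, Folake, Segun, Lanre, Ebele.
Abiodun predeceased; the 1/8 allotted to Abiodun's branch passes to Abiodun's issue by representation.
Yetunde's line is the sole branch at this level, so the full 1/8 passes to Yetunde's issue by representation.
The 1/8 is divided into 2 equal shares of 1/16 among Temitope, Obafemi.
Temitope is living and takes 1/16.
Obafemi is living and takes 1/16.
Folake predeceased; the 1/8 allotted to Folake's branch passes to Folake's issue by representation.
The 1/8 is divided into 4 equal shares of 1/32 among Uzoma, Ifeoma, Ronke, Adaeze.
Uzoma is living and takes 1/32.
Ifeoma is living and takes 1/32.
Ronke is living and takes 1/32.
Adaeze predeceased; the 1/32 allotted to Adaeze's branch passes to Adaeze's issue by representation.
The 1/32 is divided into 3 equal shares of 1/96 among Dayo, Gbenga, Zainab.
Dayo is living and takes 1/96.
Gbenga predeceased; the 1/96 allotted to Gbenga's branch passes to Gbenga's issue by representation.
The 1/96 is divided into 2 equal shares of 1/192 among Ngozi, Kehinde.
Ngozi is living and takes 1/192.
Kehinde is living and takes 1/192.
Zainab is living and takes 1/96.
Segun predeceased; the 1/8 allotted to Segun's branch passes to Segun's issue by representation.
The 1/8 is divided into 2 equal shares of 1/16 among Bankole, Morounke.
Bankole is living and takes 1/16.
Morounke is living and takes 1/16.
Lanre is living and takes 1/8.
Ebele is living and takes 1/8.

Bankole 1/16; Chidinma 3/8; Dayo 1/96; Ebele 1/8; Ifeoma 1/32; Kehinde 1/192; Lanre 1/8; Morounke 1/16; Ngozi 1/192; Obafemi 1/16; Ronke 1/32; Temitope 1/16; Uzoma 1/32; Zainab 1/96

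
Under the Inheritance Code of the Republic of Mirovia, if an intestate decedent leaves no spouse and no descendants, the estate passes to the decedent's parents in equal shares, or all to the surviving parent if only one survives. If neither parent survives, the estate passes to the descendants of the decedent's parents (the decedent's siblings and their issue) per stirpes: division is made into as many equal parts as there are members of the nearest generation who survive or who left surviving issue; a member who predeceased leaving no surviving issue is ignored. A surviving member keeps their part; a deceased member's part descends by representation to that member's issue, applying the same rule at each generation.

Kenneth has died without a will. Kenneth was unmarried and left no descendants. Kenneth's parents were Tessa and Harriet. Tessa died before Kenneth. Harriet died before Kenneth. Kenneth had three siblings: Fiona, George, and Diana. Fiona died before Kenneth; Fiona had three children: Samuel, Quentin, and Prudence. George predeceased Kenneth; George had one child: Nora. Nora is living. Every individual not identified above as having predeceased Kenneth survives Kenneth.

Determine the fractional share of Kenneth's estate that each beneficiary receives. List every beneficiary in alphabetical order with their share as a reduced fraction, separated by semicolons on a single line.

Neither parent survives and there are no descendants, so the estate passes to Kenneth's siblings and their issue per stirpes.
The estate is divided into 3 equal shares of 1/3 among Fiona, George, Diana.
Fiona predeceased; the 1/3 allotted to Fiona's branch passes to Fiona's issue by representation.
The 1/3 is divided into 3 equal shares of 1/9 among Samuel, Quentin, Prudence.
Samuel is living and takes 1/9.
Quentin is living and takes 1/9.
Prudence is living and takes 1/9.
George predeceased; the 1/3 allotted to George's branch passes to George's issue by representation.
Nora is the sole taker at this level and receives the full 1/3.
Diana is living and takes 1/3.

Diana 1/3; Nora 1/3; Prudence 1/9; Quentin 1/9; Samuel 1/9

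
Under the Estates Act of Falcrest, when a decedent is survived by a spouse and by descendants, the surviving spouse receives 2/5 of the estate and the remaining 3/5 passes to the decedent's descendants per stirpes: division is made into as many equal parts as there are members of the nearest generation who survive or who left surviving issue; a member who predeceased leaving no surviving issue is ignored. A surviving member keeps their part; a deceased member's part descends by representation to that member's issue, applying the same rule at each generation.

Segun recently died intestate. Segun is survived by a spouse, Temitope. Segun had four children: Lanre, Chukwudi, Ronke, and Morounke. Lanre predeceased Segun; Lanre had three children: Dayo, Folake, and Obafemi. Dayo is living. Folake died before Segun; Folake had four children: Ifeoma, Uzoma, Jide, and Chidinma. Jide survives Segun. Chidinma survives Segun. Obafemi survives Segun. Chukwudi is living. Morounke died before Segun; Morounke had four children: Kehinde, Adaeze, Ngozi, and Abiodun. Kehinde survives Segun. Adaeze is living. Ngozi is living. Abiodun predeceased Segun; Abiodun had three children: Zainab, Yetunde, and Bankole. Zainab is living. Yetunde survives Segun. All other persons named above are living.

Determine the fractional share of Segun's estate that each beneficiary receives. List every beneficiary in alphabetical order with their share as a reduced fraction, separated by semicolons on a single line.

Adaeze 3/80; Bankole 1/80; Chidinma 1/80; Chukwudi 3/20; Dayo 1/20; Ifeoma 1/80; Jide 1/80; Kehinde 3/80; Ngozi 3/80; Obafemi 1/20; Ronke 3/20; Temitope 2/5; Uzoma 1/80; Yetunde 1/80; Zainab 1/80

Temitope, as surviving spouse, takes 2/5.
The remaining 3/5 passes to Segun's descendants per stirpes.
The 3/5 is divided into 4 equal shares of 3/20 among Lanre, Chukwudi, Ronke, Morounke.
Lanre predeceased; the 3/20 allotted to Lanre's branch passes to Lanre's issue by representation.
The 3/20 is divided into 3 equal shares of 1/20 among Dayo, Folake, Obafemi.
Dayo is living and takes 1/20.
Folake predeceased; the 1/20 allotted to Folake's branch passes to Folake's issue by representation.
The 1/20 is divided into 4 equal shares of 1/80 among Ifeoma, Uzoma, Jide, Chidinma.
Ifeoma is living and takes 1/80.
Uzoma is living and takes 1/80.
Jide is living and takes 1/80.
Chidinma is living and takes 1/80.
Obafemi is living and takes 1/20.
Chukwudi is living and takes 3/20.
Ronke is living and takes 3/20.
Morounke predeceased; the 3/20 allotted to Morounke's branch passes to Morounke's issue by representation.
The 3/20 is divided into 4 equal shares of 3/80 among Kehinde, Adaeze, Ngozi, Abiodun.
Kehinde is living and takes 3/80.
Adaeze is living and takes 3/80.
Ngozi is living and takes 3/80.
Abiodun predeceased; the 3/80 allotted to Abiodun's branch passes to Abiodun's issue by representation.
The 3/80 is divided into 3 equal shares of 1/80 among Zainab, Yetunde, Bankole.
Zainab is living and takes 1/80.
Yetunde is living and takes 1/80.
Bankole is living and takes 1/80.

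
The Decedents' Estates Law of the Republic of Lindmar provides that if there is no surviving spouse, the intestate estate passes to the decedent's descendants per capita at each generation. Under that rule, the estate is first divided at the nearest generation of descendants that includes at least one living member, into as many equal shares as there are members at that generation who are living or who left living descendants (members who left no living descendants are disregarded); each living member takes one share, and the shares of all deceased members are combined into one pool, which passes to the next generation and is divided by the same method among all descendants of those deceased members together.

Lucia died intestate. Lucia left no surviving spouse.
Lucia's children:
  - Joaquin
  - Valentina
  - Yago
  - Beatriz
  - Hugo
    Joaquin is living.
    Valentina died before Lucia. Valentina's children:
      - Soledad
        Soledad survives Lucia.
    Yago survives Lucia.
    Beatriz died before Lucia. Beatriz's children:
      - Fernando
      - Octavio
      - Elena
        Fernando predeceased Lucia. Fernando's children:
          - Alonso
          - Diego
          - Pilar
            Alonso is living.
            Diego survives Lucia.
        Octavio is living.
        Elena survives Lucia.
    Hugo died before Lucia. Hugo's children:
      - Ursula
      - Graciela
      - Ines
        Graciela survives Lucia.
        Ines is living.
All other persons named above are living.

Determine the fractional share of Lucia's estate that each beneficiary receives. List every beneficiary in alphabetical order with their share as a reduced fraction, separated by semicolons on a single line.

Alonso 1/35; Diego 1/35; Elena 3/35; Graciela 3/35; Ines 3/35; Joaquin 1/5; Octavio 3/35; Pilar 1/35; Soledad 3/35; Ursula 3/35; Yago 1/5

There is no surviving spouse, so the entire estate passes to Lucia's descendants per capita at each generation.
At generation 1 (Joaquin, Valentina, Yago, Beatriz, Hugo) there are 5 shares of (1)/5 = 1/5 each.
Living: Joaquin and Yago — each takes 1/5.
Deceased: Valentina, Beatriz, and Hugo. Their combined 3/5 is pooled and carried to generation 2.
At generation 2 (Soledad, Fernando, Octavio, Elena, Ursula, Graciela, Ines) there are 7 shares of (3/5)/7 = 3/35 each.
Living: Soledad, Octavio, Elena, Ursula, Graciela, and Ines — each takes 3/35.
Deceased: Fernando. That 3/35 share is carried to generation 3.
At generation 3 (Alonso, Diego, Pilar) there are 3 shares of (3/35)/3 = 1/35 each.
Living: Alonso, Diego, and Pilar — each takes 1/35.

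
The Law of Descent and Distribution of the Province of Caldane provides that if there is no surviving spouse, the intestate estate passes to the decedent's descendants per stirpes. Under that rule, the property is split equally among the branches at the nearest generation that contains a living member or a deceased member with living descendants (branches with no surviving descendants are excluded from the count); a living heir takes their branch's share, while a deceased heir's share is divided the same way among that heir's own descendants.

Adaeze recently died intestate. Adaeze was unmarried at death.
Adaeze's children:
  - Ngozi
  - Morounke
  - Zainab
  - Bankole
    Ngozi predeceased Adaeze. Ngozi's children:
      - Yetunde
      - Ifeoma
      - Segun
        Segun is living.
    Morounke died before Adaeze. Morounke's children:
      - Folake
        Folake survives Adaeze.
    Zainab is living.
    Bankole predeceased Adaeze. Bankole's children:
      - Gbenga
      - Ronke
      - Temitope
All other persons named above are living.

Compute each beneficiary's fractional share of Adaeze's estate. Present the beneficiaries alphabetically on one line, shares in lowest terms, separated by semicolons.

There is no surviving spouse, so the entire estate passes to Adaeze's descendants per stirpes.
The estate is divided into 4 equal shares of 1/4 among Ngozi, Morounke, Zainab, Bankole.
Ngozi predeceased; the 1/4 allotted to Ngozi's branch passes to Ngozi's issue by representation.
The 1/4 is divided into 3 equal shares of 1/12 among Yetunde, Ifeoma, Segun.
Yetunde is living and takes 1/12.
Ifeoma is living and takes 1/12.
Segun is living and takes 1/12.
Morounke predeceased; the 1/4 allotted to Morounke's branch passes to Morounke's issue by representation.
Folake is the sole taker at this level and receives the full 1/4.
Zainab is living and takes 1/4.
Bankole predeceased; the 1/4 allotted to Bankole's branch passes to Bankole's issue by representation.
The 1/4 is divided into 3 equal shares of 1/12 among Gbenga, Ronke, Temitope.
Gbenga is living and takes 1/12.
Ronke is living and takes 1/12.
Temitope is living and takes 1/12.

Folake 1/4; Gbenga 1/12; Ifeoma 1/12; Ronke 1/12; Segun 1/12; Temitope 1/12; Yetunde 1/12; Zainab 1/4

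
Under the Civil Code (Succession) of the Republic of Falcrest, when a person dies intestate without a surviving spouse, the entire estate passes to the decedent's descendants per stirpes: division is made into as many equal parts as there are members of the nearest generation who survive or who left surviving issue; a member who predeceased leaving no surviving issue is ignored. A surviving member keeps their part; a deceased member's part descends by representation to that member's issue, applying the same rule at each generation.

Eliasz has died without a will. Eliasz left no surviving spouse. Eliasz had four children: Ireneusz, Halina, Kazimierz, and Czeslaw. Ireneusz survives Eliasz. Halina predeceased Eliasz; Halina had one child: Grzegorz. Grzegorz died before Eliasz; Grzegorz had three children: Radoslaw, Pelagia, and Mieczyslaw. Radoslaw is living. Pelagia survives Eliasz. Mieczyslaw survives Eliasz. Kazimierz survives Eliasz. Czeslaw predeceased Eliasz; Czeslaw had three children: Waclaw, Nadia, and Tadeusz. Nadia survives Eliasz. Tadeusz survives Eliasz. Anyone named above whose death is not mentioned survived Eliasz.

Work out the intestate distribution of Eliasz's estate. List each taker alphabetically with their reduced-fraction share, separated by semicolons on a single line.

Ireneusz 1/4; Kazimierz 1/4; Mieczyslaw 1/12; Nadia 1/12; Pelagia 1/12; Radoslaw 1/12; Tadeusz 1/12; Waclaw 1/12

There is no surviving spouse, so the entire estate passes to Eliasz's descendants per stirpes.
The estate is divided into 4 equal shares of 1/4 among Ireneusz, Halina, Kazimierz, Czeslaw.
Ireneusz is living and takes 1/4.
Halina predeceased; the 1/4 allotted to Halina's branch passes to Halina's issue by representation.
Grzegorz's line is the sole branch at this level, so the full 1/4 passes to Grzegorz's issue by representation.
The 1/4 is divided into 3 equal shares of 1/12 among Radoslaw, Pelagia, Mieczyslaw.
Radoslaw is living and takes 1/12.
Pelagia is living and takes 1/12.
Mieczyslaw is living and takes 1/12.
Kazimierz is living and takes 1/4.
Czeslaw predeceased; the 1/4 allotted to Czeslaw's branch passes to Czeslaw's issue by representation.
The 1/4 is divided into 3 equal shares of 1/12 among Waclaw, Nadia, Tadeusz.
Waclaw is living and takes 1/12.
Nadia is living and takes 1/12.
Tadeusz is living and takes 1/12.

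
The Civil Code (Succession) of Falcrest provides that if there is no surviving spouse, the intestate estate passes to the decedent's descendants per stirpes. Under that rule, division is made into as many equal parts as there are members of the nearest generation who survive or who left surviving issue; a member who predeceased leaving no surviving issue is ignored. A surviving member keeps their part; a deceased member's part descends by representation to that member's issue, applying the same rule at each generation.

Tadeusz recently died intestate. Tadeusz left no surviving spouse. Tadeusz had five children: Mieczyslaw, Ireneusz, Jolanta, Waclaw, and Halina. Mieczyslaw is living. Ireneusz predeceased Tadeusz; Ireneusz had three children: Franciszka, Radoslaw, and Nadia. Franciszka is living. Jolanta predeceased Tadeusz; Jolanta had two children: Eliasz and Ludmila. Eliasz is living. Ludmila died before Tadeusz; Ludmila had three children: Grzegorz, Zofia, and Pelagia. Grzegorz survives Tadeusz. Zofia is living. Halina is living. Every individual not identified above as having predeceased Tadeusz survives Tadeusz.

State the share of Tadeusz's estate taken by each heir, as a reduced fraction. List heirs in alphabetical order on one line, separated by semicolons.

Eliasz 1/10; Franciszka 1/15; Grzegorz 1/30; Halina 1/5; Mieczyslaw 1/5; Nadia 1/15; Pelagia 1/30; Radoslaw 1/15; Waclaw 1/5; Zofia 1/30

There is no surviving spouse, so the entire estate passes to Tadeusz's descendants per stirpes.
The estate is divided into 5 equal shares of 1/5 among Mieczyslaw, Ireneusz, Jolanta, Waclaw, Halina.
Mieczyslaw is living and takes 1/5.
Ireneusz predeceased; the 1/5 allotted to Ireneusz's branch passes to Ireneusz's issue by representation.
The 1/5 is divided into 3 equal shares of 1/15 among Franciszka, Radoslaw, Nadia.
Franciszka is living and takes 1/15.
Radoslaw is living and takes 1/15.
Nadia is living and takes 1/15.
Jolanta predeceased; the 1/5 allotted to Jolanta's branch passes to Jolanta's issue by representation.
The 1/5 is divided into 2 equal shares of 1/10 among Eliasz, Ludmila.
Eliasz is living and takes 1/10.
Ludmila predeceased; the 1/10 allotted to Ludmila's branch passes to Ludmila's issue by representation.
The 1/10 is divided into 3 equal shares of 1/30 among Grzegorz, Zofia, Pelagia.
Grzegorz is living and takes 1/30.
Zofia is living and takes 1/30.
Pelagia is living and takes 1/30.
Waclaw is living and takes 1/5.
Halina is living and takes 1/5.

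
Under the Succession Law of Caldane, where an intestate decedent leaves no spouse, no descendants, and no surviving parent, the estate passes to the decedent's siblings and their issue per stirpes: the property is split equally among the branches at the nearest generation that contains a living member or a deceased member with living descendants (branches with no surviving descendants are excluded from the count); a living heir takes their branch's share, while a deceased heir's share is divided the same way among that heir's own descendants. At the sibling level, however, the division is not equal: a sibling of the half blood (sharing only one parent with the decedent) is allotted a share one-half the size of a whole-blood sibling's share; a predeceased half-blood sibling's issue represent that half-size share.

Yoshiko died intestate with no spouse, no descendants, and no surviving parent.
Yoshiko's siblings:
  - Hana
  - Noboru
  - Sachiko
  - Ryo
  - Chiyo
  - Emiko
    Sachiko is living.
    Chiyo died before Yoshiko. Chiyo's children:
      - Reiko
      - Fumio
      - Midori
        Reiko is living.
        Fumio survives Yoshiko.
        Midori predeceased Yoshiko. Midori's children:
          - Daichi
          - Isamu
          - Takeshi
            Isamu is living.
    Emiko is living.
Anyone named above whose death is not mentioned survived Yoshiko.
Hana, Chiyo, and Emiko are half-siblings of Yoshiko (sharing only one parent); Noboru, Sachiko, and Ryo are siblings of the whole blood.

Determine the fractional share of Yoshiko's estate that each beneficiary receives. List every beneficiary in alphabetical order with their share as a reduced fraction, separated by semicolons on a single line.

Daichi 1/81; Emiko 1/9; Fumio 1/27; Hana 1/9; Isamu 1/81; Noboru 2/9; Reiko 1/27; Ryo 2/9; Sachiko 2/9; Takeshi 1/81

No spouse, descendants, or parent survives, so the estate passes to Yoshiko's siblings per stirpes.
Half-blood siblings count for one-half the weight of whole-blood siblings at the initial division.
Dividing 1 in proportion to weights (total weight 9/2): Hana (weight 1/2) → 1/9; Noboru (weight 1) → 2/9; Sachiko (weight 1) → 2/9; Ryo (weight 1) → 2/9; Chiyo (weight 1/2) → 1/9; Emiko (weight 1/2) → 1/9.
Hana is living and takes 1/9.
Noboru is living and takes 2/9.
Sachiko is living and takes 2/9.
Ryo is living and takes 2/9.
Chiyo predeceased; the 1/9 allotted to Chiyo's branch passes to Chiyo's issue by representation.
The 1/9 is divided into 3 equal shares of 1/27 among Reiko, Fumio, Midori.
Reiko is living and takes 1/27.
Fumio is living and takes 1/27.
Midori predeceased; the 1/27 allotted to Midori's branch passes to Midori's issue by representation.
The 1/27 is divided into 3 equal shares of 1/81 among Daichi, Isamu, Takeshi.
Daichi is living and takes 1/81.
Isamu is living and takes 1/81.
Takeshi is living and takes 1/81.
Emiko is living and takes 1/9.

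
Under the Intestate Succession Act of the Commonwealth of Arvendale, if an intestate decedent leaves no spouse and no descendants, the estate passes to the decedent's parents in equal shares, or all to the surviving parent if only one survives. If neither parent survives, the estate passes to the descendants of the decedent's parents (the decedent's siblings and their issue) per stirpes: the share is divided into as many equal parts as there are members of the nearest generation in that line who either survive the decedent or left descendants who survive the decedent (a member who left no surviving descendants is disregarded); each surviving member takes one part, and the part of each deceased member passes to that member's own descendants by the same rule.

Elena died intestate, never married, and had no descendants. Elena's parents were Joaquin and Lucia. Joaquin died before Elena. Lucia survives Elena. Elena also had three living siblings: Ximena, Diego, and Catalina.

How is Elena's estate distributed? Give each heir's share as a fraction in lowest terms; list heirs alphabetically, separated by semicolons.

Lucia 1

Only one parent, Lucia, survives, so Lucia takes the entire estate. The siblings take nothing because a surviving parent has priority.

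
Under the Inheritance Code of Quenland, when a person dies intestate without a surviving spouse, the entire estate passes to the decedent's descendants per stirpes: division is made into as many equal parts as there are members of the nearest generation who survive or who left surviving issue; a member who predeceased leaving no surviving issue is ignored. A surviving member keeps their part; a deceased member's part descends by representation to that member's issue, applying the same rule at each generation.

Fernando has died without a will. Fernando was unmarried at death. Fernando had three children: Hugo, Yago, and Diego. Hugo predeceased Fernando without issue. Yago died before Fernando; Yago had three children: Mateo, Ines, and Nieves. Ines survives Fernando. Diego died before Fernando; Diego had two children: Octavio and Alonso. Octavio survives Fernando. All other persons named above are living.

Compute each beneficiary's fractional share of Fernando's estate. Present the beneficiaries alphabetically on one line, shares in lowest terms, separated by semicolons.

There is no surviving spouse, so the entire estate passes to Fernando's descendants per stirpes.
Hugo left no surviving issue, so that branch lapses and is disregarded.
The estate is divided into 2 equal shares of 1/2 among Yago, Diego.
Yago predeceased; the 1/2 allotted to Yago's branch passes to Yago's issue by representation.
The 1/2 is divided into 3 equal shares of 1/6 among Mateo, Ines, Nieves.
Mateo is living and takes 1/6.
Ines is living and takes 1/6.
Nieves is living and takes 1/6.
Diego predeceased; the 1/2 allotted to Diego's branch passes to Diego's issue by representation.
The 1/2 is divided into 2 equal shares of 1/4 among Octavio, Alonso.
Octavio is living and takes 1/4.
Alonso is living and takes 1/4.

Alonso 1/4; Ines 1/6; Mateo 1/6; Nieves 1/6; Octavio 1/4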